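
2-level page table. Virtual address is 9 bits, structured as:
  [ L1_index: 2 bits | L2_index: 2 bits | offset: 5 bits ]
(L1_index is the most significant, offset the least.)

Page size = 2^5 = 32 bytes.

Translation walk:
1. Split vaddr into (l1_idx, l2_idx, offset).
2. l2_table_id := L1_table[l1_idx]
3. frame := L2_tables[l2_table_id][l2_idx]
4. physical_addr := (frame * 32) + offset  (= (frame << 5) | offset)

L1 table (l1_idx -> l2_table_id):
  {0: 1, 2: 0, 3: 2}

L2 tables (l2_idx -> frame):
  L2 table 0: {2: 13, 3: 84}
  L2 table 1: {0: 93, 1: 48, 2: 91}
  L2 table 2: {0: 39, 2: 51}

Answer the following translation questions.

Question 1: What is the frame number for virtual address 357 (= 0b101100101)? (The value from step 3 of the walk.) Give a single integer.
Answer: 84

Derivation:
vaddr = 357: l1_idx=2, l2_idx=3
L1[2] = 0; L2[0][3] = 84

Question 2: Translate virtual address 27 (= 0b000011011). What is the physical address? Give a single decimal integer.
Answer: 3003

Derivation:
vaddr = 27 = 0b000011011
Split: l1_idx=0, l2_idx=0, offset=27
L1[0] = 1
L2[1][0] = 93
paddr = 93 * 32 + 27 = 3003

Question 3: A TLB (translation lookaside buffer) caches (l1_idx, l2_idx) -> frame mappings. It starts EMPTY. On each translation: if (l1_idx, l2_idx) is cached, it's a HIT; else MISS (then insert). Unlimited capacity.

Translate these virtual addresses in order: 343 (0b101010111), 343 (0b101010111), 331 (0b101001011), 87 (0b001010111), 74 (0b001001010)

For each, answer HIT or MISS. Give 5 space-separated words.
vaddr=343: (2,2) not in TLB -> MISS, insert
vaddr=343: (2,2) in TLB -> HIT
vaddr=331: (2,2) in TLB -> HIT
vaddr=87: (0,2) not in TLB -> MISS, insert
vaddr=74: (0,2) in TLB -> HIT

Answer: MISS HIT HIT MISS HIT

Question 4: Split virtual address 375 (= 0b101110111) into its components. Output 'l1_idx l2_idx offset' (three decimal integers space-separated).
vaddr = 375 = 0b101110111
  top 2 bits -> l1_idx = 2
  next 2 bits -> l2_idx = 3
  bottom 5 bits -> offset = 23

Answer: 2 3 23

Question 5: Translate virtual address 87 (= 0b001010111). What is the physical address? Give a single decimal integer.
vaddr = 87 = 0b001010111
Split: l1_idx=0, l2_idx=2, offset=23
L1[0] = 1
L2[1][2] = 91
paddr = 91 * 32 + 23 = 2935

Answer: 2935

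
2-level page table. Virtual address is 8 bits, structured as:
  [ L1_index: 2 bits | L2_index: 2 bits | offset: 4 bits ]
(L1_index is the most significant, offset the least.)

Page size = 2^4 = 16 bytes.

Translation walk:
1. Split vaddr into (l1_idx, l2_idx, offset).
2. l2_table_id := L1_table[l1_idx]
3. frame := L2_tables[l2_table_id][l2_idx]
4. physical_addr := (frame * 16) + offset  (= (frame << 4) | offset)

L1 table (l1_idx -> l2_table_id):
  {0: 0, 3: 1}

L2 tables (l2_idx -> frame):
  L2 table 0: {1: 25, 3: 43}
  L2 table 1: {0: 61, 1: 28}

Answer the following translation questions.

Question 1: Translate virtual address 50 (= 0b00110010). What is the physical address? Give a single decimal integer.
vaddr = 50 = 0b00110010
Split: l1_idx=0, l2_idx=3, offset=2
L1[0] = 0
L2[0][3] = 43
paddr = 43 * 16 + 2 = 690

Answer: 690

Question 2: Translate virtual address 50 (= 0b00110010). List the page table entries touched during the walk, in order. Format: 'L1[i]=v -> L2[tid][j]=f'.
vaddr = 50 = 0b00110010
Split: l1_idx=0, l2_idx=3, offset=2

Answer: L1[0]=0 -> L2[0][3]=43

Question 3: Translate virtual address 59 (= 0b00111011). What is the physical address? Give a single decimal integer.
vaddr = 59 = 0b00111011
Split: l1_idx=0, l2_idx=3, offset=11
L1[0] = 0
L2[0][3] = 43
paddr = 43 * 16 + 11 = 699

Answer: 699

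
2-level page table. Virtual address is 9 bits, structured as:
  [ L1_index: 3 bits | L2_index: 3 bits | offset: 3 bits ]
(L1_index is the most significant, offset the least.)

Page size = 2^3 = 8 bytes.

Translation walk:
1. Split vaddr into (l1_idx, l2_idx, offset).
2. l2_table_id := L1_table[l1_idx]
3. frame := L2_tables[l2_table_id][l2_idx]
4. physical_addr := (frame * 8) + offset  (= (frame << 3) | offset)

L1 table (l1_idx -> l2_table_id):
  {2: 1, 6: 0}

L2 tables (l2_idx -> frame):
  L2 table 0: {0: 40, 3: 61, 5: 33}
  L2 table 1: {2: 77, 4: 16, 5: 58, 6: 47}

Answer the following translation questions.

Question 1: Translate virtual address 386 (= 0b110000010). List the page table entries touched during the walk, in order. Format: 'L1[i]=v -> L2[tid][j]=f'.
vaddr = 386 = 0b110000010
Split: l1_idx=6, l2_idx=0, offset=2

Answer: L1[6]=0 -> L2[0][0]=40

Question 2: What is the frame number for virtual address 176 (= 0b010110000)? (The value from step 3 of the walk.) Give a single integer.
vaddr = 176: l1_idx=2, l2_idx=6
L1[2] = 1; L2[1][6] = 47

Answer: 47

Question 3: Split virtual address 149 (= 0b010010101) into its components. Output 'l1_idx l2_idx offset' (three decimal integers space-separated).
Answer: 2 2 5

Derivation:
vaddr = 149 = 0b010010101
  top 3 bits -> l1_idx = 2
  next 3 bits -> l2_idx = 2
  bottom 3 bits -> offset = 5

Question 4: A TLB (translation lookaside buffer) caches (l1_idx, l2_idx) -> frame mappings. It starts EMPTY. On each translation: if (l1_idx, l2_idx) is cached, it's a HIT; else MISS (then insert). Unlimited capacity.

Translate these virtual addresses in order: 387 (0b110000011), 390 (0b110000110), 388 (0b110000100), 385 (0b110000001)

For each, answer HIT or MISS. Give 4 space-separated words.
vaddr=387: (6,0) not in TLB -> MISS, insert
vaddr=390: (6,0) in TLB -> HIT
vaddr=388: (6,0) in TLB -> HIT
vaddr=385: (6,0) in TLB -> HIT

Answer: MISS HIT HIT HIT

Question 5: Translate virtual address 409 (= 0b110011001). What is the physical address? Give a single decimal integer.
Answer: 489

Derivation:
vaddr = 409 = 0b110011001
Split: l1_idx=6, l2_idx=3, offset=1
L1[6] = 0
L2[0][3] = 61
paddr = 61 * 8 + 1 = 489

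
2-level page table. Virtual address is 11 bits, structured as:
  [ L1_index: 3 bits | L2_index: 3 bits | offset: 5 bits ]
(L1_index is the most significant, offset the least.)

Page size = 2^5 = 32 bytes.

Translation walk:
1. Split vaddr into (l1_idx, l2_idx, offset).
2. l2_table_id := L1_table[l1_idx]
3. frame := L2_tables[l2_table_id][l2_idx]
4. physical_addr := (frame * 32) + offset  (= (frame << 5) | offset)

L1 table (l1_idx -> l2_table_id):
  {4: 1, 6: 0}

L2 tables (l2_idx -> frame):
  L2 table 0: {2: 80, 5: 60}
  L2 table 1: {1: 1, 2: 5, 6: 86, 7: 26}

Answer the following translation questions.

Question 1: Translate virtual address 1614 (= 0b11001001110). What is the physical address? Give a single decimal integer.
Answer: 2574

Derivation:
vaddr = 1614 = 0b11001001110
Split: l1_idx=6, l2_idx=2, offset=14
L1[6] = 0
L2[0][2] = 80
paddr = 80 * 32 + 14 = 2574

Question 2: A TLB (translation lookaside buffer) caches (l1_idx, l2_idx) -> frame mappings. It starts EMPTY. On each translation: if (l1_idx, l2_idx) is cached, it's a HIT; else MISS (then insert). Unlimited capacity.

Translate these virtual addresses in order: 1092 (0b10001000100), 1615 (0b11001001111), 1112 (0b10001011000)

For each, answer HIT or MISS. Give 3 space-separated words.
vaddr=1092: (4,2) not in TLB -> MISS, insert
vaddr=1615: (6,2) not in TLB -> MISS, insert
vaddr=1112: (4,2) in TLB -> HIT

Answer: MISS MISS HIT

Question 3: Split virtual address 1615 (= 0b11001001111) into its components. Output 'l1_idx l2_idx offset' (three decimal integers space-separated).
Answer: 6 2 15

Derivation:
vaddr = 1615 = 0b11001001111
  top 3 bits -> l1_idx = 6
  next 3 bits -> l2_idx = 2
  bottom 5 bits -> offset = 15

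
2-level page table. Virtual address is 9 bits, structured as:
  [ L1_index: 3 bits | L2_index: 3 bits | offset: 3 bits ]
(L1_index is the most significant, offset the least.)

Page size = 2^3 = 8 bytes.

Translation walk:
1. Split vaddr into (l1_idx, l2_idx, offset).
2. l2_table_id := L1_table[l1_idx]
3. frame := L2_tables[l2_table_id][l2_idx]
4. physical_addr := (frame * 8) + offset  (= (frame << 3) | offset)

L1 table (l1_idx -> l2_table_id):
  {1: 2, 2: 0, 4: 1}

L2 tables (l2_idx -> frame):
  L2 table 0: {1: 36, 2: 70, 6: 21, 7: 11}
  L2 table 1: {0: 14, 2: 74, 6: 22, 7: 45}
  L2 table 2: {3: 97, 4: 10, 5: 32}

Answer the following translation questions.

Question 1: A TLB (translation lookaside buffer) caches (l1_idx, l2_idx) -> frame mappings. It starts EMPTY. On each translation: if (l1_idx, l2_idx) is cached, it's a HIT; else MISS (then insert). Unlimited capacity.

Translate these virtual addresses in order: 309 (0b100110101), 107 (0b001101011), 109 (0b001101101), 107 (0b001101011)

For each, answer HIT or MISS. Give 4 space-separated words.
vaddr=309: (4,6) not in TLB -> MISS, insert
vaddr=107: (1,5) not in TLB -> MISS, insert
vaddr=109: (1,5) in TLB -> HIT
vaddr=107: (1,5) in TLB -> HIT

Answer: MISS MISS HIT HIT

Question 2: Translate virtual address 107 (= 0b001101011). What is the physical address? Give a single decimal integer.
vaddr = 107 = 0b001101011
Split: l1_idx=1, l2_idx=5, offset=3
L1[1] = 2
L2[2][5] = 32
paddr = 32 * 8 + 3 = 259

Answer: 259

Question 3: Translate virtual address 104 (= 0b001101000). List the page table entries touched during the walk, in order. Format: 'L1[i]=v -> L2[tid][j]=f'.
vaddr = 104 = 0b001101000
Split: l1_idx=1, l2_idx=5, offset=0

Answer: L1[1]=2 -> L2[2][5]=32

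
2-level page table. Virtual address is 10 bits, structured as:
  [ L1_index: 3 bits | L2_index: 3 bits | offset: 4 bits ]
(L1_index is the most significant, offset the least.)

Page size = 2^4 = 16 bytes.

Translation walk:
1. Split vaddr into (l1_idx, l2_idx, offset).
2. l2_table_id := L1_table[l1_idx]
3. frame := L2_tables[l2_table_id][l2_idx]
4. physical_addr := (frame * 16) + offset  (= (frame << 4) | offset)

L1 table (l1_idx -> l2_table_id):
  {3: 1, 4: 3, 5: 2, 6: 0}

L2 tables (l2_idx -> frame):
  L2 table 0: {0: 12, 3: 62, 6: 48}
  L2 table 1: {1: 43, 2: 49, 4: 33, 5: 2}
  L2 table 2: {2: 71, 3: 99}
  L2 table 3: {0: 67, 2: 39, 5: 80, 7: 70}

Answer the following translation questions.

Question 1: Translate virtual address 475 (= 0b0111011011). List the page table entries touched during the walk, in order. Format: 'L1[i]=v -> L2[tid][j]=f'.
Answer: L1[3]=1 -> L2[1][5]=2

Derivation:
vaddr = 475 = 0b0111011011
Split: l1_idx=3, l2_idx=5, offset=11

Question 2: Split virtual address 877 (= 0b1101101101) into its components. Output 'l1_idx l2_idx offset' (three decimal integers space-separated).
vaddr = 877 = 0b1101101101
  top 3 bits -> l1_idx = 6
  next 3 bits -> l2_idx = 6
  bottom 4 bits -> offset = 13

Answer: 6 6 13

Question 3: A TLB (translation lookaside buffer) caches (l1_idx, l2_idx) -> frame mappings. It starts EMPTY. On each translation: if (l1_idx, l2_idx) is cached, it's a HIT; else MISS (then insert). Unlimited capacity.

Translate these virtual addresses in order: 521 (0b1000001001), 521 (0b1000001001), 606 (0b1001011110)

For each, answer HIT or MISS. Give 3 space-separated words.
vaddr=521: (4,0) not in TLB -> MISS, insert
vaddr=521: (4,0) in TLB -> HIT
vaddr=606: (4,5) not in TLB -> MISS, insert

Answer: MISS HIT MISS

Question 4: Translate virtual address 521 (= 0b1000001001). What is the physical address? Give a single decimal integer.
Answer: 1081

Derivation:
vaddr = 521 = 0b1000001001
Split: l1_idx=4, l2_idx=0, offset=9
L1[4] = 3
L2[3][0] = 67
paddr = 67 * 16 + 9 = 1081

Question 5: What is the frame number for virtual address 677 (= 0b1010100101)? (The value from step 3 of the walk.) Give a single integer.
vaddr = 677: l1_idx=5, l2_idx=2
L1[5] = 2; L2[2][2] = 71

Answer: 71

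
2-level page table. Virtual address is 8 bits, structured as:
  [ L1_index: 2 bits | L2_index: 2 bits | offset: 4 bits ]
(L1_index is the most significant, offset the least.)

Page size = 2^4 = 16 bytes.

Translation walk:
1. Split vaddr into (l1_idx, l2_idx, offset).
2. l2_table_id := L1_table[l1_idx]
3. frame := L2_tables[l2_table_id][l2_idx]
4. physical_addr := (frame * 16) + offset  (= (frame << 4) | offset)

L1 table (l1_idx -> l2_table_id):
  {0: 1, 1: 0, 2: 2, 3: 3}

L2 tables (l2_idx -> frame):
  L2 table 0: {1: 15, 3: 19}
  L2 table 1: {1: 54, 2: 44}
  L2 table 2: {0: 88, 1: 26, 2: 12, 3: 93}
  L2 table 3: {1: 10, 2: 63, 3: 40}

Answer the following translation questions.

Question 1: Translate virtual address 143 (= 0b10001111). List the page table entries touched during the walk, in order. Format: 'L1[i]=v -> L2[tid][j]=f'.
Answer: L1[2]=2 -> L2[2][0]=88

Derivation:
vaddr = 143 = 0b10001111
Split: l1_idx=2, l2_idx=0, offset=15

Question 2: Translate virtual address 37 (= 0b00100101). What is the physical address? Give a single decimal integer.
vaddr = 37 = 0b00100101
Split: l1_idx=0, l2_idx=2, offset=5
L1[0] = 1
L2[1][2] = 44
paddr = 44 * 16 + 5 = 709

Answer: 709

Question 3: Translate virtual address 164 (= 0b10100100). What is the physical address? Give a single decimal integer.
vaddr = 164 = 0b10100100
Split: l1_idx=2, l2_idx=2, offset=4
L1[2] = 2
L2[2][2] = 12
paddr = 12 * 16 + 4 = 196

Answer: 196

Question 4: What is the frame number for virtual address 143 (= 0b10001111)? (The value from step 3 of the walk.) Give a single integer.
vaddr = 143: l1_idx=2, l2_idx=0
L1[2] = 2; L2[2][0] = 88

Answer: 88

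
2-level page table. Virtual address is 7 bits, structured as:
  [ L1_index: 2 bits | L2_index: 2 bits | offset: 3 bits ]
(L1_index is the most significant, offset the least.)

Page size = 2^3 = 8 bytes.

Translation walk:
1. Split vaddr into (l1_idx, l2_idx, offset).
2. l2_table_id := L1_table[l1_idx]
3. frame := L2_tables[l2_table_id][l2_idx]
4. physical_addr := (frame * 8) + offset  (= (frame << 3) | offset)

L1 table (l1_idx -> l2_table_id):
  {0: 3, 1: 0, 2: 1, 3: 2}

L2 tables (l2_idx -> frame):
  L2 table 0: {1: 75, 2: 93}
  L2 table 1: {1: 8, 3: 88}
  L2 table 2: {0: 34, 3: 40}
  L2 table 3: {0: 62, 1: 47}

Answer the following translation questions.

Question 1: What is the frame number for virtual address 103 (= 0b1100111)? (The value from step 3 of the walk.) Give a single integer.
Answer: 34

Derivation:
vaddr = 103: l1_idx=3, l2_idx=0
L1[3] = 2; L2[2][0] = 34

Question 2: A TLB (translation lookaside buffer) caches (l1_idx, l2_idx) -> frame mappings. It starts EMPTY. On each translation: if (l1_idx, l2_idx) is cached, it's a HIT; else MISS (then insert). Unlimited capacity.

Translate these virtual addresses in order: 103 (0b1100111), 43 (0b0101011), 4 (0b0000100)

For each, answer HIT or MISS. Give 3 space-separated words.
Answer: MISS MISS MISS

Derivation:
vaddr=103: (3,0) not in TLB -> MISS, insert
vaddr=43: (1,1) not in TLB -> MISS, insert
vaddr=4: (0,0) not in TLB -> MISS, insert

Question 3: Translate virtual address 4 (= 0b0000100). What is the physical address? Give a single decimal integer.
vaddr = 4 = 0b0000100
Split: l1_idx=0, l2_idx=0, offset=4
L1[0] = 3
L2[3][0] = 62
paddr = 62 * 8 + 4 = 500

Answer: 500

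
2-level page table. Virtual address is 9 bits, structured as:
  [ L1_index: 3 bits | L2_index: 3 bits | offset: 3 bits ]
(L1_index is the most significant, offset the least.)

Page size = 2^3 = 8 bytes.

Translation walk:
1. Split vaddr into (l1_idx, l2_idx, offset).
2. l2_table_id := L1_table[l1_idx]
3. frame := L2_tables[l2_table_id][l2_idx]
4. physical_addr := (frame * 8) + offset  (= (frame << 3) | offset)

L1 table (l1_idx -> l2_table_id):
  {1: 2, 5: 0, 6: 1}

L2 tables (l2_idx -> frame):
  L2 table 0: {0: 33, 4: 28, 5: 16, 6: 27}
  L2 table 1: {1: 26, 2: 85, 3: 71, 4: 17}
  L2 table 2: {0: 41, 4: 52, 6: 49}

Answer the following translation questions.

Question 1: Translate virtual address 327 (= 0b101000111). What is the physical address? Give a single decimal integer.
Answer: 271

Derivation:
vaddr = 327 = 0b101000111
Split: l1_idx=5, l2_idx=0, offset=7
L1[5] = 0
L2[0][0] = 33
paddr = 33 * 8 + 7 = 271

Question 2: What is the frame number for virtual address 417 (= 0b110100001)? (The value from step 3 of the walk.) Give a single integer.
Answer: 17

Derivation:
vaddr = 417: l1_idx=6, l2_idx=4
L1[6] = 1; L2[1][4] = 17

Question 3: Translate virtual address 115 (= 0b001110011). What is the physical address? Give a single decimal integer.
vaddr = 115 = 0b001110011
Split: l1_idx=1, l2_idx=6, offset=3
L1[1] = 2
L2[2][6] = 49
paddr = 49 * 8 + 3 = 395

Answer: 395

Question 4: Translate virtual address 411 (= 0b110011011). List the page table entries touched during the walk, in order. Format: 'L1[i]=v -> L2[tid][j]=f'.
Answer: L1[6]=1 -> L2[1][3]=71

Derivation:
vaddr = 411 = 0b110011011
Split: l1_idx=6, l2_idx=3, offset=3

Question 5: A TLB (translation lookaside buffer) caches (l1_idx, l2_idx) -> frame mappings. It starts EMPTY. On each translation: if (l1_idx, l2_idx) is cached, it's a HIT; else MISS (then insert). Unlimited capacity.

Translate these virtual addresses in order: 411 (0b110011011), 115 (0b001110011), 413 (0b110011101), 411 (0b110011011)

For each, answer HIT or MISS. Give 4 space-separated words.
Answer: MISS MISS HIT HIT

Derivation:
vaddr=411: (6,3) not in TLB -> MISS, insert
vaddr=115: (1,6) not in TLB -> MISS, insert
vaddr=413: (6,3) in TLB -> HIT
vaddr=411: (6,3) in TLB -> HIT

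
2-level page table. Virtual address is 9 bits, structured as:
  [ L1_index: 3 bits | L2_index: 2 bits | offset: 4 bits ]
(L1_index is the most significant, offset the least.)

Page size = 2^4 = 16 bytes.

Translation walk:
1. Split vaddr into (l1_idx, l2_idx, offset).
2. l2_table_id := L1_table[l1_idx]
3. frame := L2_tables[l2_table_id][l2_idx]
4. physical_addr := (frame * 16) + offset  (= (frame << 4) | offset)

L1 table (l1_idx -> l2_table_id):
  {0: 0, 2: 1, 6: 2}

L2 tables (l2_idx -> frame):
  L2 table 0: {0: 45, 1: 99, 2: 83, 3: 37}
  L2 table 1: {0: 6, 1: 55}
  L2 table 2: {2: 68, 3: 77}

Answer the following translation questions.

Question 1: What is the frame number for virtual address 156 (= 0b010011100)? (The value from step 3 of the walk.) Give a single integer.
Answer: 55

Derivation:
vaddr = 156: l1_idx=2, l2_idx=1
L1[2] = 1; L2[1][1] = 55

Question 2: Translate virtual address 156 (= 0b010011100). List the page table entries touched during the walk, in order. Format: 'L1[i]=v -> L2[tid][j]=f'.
Answer: L1[2]=1 -> L2[1][1]=55

Derivation:
vaddr = 156 = 0b010011100
Split: l1_idx=2, l2_idx=1, offset=12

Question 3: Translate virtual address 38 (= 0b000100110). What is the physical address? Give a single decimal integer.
Answer: 1334

Derivation:
vaddr = 38 = 0b000100110
Split: l1_idx=0, l2_idx=2, offset=6
L1[0] = 0
L2[0][2] = 83
paddr = 83 * 16 + 6 = 1334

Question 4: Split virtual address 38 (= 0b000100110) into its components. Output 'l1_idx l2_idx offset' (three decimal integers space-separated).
Answer: 0 2 6

Derivation:
vaddr = 38 = 0b000100110
  top 3 bits -> l1_idx = 0
  next 2 bits -> l2_idx = 2
  bottom 4 bits -> offset = 6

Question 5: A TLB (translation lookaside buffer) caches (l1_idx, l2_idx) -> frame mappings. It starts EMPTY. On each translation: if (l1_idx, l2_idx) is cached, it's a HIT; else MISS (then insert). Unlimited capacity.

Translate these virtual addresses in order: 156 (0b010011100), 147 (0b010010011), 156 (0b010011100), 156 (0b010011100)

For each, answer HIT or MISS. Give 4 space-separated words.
vaddr=156: (2,1) not in TLB -> MISS, insert
vaddr=147: (2,1) in TLB -> HIT
vaddr=156: (2,1) in TLB -> HIT
vaddr=156: (2,1) in TLB -> HIT

Answer: MISS HIT HIT HIT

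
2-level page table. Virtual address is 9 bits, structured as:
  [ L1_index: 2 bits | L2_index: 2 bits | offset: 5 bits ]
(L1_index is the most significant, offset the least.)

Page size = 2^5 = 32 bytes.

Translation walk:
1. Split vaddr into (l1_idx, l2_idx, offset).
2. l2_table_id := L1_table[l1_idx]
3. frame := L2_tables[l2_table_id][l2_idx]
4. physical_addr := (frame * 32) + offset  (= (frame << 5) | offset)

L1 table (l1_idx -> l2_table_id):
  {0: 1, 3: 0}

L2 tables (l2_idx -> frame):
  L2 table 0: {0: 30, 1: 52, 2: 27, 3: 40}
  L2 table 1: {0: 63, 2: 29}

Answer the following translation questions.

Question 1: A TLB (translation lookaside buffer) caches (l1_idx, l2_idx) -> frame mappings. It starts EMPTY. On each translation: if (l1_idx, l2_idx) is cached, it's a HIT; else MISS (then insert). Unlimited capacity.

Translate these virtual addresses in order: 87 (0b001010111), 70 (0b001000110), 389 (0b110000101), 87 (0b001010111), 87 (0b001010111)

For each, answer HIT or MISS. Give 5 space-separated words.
vaddr=87: (0,2) not in TLB -> MISS, insert
vaddr=70: (0,2) in TLB -> HIT
vaddr=389: (3,0) not in TLB -> MISS, insert
vaddr=87: (0,2) in TLB -> HIT
vaddr=87: (0,2) in TLB -> HIT

Answer: MISS HIT MISS HIT HIT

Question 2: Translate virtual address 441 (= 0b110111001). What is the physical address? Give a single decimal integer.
vaddr = 441 = 0b110111001
Split: l1_idx=3, l2_idx=1, offset=25
L1[3] = 0
L2[0][1] = 52
paddr = 52 * 32 + 25 = 1689

Answer: 1689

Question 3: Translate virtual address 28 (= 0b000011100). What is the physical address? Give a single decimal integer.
vaddr = 28 = 0b000011100
Split: l1_idx=0, l2_idx=0, offset=28
L1[0] = 1
L2[1][0] = 63
paddr = 63 * 32 + 28 = 2044

Answer: 2044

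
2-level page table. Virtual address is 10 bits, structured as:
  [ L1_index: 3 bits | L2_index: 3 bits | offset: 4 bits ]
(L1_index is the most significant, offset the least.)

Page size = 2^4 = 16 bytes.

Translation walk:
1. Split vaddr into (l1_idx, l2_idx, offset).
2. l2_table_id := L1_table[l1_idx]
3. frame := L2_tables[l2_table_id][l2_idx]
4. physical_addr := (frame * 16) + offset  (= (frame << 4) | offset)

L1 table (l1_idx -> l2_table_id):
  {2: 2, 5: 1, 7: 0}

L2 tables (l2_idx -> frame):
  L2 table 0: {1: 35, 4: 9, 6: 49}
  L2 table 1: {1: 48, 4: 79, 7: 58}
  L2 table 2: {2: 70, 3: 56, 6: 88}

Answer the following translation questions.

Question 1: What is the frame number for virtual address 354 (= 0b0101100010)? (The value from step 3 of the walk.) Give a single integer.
vaddr = 354: l1_idx=2, l2_idx=6
L1[2] = 2; L2[2][6] = 88

Answer: 88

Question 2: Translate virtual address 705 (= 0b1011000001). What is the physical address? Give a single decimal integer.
Answer: 1265

Derivation:
vaddr = 705 = 0b1011000001
Split: l1_idx=5, l2_idx=4, offset=1
L1[5] = 1
L2[1][4] = 79
paddr = 79 * 16 + 1 = 1265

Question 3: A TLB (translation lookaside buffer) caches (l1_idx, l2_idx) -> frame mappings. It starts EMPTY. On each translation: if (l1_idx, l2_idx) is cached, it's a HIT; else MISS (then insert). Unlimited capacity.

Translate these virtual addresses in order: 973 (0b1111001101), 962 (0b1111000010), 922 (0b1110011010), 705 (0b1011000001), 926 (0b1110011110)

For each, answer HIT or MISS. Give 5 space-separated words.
Answer: MISS HIT MISS MISS HIT

Derivation:
vaddr=973: (7,4) not in TLB -> MISS, insert
vaddr=962: (7,4) in TLB -> HIT
vaddr=922: (7,1) not in TLB -> MISS, insert
vaddr=705: (5,4) not in TLB -> MISS, insert
vaddr=926: (7,1) in TLB -> HIT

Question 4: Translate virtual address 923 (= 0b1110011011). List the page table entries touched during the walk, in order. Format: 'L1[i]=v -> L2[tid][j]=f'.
Answer: L1[7]=0 -> L2[0][1]=35

Derivation:
vaddr = 923 = 0b1110011011
Split: l1_idx=7, l2_idx=1, offset=11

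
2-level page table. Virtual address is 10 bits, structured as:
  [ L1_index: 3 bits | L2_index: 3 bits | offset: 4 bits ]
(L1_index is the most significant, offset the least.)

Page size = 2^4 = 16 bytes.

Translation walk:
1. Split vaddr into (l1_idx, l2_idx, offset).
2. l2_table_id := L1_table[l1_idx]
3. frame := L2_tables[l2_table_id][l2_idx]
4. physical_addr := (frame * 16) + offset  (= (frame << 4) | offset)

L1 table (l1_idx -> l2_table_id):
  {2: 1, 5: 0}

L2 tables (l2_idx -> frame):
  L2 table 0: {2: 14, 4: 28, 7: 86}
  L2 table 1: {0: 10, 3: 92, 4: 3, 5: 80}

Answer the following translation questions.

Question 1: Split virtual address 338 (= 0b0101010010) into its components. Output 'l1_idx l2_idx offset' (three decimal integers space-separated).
vaddr = 338 = 0b0101010010
  top 3 bits -> l1_idx = 2
  next 3 bits -> l2_idx = 5
  bottom 4 bits -> offset = 2

Answer: 2 5 2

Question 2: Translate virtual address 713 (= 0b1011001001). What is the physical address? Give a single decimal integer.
Answer: 457

Derivation:
vaddr = 713 = 0b1011001001
Split: l1_idx=5, l2_idx=4, offset=9
L1[5] = 0
L2[0][4] = 28
paddr = 28 * 16 + 9 = 457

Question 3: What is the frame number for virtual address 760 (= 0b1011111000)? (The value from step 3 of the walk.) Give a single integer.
vaddr = 760: l1_idx=5, l2_idx=7
L1[5] = 0; L2[0][7] = 86

Answer: 86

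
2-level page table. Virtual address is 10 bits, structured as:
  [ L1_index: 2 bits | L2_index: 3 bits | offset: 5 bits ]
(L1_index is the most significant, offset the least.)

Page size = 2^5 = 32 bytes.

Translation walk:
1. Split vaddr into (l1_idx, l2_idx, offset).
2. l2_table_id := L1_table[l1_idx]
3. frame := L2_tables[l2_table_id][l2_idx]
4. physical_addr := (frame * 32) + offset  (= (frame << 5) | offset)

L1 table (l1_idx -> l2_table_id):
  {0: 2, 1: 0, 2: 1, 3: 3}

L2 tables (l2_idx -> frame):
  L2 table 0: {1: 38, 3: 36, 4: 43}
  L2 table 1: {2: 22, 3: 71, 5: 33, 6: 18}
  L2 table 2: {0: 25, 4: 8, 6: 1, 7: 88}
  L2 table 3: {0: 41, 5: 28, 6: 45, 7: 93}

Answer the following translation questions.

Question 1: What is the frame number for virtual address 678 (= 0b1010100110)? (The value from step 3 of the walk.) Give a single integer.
vaddr = 678: l1_idx=2, l2_idx=5
L1[2] = 1; L2[1][5] = 33

Answer: 33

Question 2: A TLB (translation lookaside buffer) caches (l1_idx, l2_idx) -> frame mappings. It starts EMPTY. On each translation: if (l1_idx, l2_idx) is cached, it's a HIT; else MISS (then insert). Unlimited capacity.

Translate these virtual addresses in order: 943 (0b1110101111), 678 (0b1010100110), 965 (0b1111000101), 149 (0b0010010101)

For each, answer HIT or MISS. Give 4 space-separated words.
vaddr=943: (3,5) not in TLB -> MISS, insert
vaddr=678: (2,5) not in TLB -> MISS, insert
vaddr=965: (3,6) not in TLB -> MISS, insert
vaddr=149: (0,4) not in TLB -> MISS, insert

Answer: MISS MISS MISS MISS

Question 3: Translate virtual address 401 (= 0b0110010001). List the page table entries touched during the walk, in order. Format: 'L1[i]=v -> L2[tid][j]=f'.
Answer: L1[1]=0 -> L2[0][4]=43

Derivation:
vaddr = 401 = 0b0110010001
Split: l1_idx=1, l2_idx=4, offset=17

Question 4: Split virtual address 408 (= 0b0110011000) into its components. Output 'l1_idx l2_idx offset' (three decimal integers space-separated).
vaddr = 408 = 0b0110011000
  top 2 bits -> l1_idx = 1
  next 3 bits -> l2_idx = 4
  bottom 5 bits -> offset = 24

Answer: 1 4 24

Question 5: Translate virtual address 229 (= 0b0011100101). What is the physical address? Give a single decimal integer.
vaddr = 229 = 0b0011100101
Split: l1_idx=0, l2_idx=7, offset=5
L1[0] = 2
L2[2][7] = 88
paddr = 88 * 32 + 5 = 2821

Answer: 2821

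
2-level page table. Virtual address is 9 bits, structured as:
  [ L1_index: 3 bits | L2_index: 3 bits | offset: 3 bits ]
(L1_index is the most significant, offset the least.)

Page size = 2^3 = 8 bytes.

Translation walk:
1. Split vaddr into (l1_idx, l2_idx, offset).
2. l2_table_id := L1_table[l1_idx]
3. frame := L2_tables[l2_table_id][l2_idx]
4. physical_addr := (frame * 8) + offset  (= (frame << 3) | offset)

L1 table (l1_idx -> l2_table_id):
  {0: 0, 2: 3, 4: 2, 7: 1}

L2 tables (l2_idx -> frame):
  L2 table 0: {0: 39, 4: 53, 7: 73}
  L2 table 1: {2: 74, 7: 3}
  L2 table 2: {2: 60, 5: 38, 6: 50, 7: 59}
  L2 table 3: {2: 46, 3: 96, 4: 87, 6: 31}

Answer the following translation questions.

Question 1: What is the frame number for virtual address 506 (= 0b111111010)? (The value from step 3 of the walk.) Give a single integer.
vaddr = 506: l1_idx=7, l2_idx=7
L1[7] = 1; L2[1][7] = 3

Answer: 3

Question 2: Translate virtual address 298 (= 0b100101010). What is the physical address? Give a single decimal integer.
Answer: 306

Derivation:
vaddr = 298 = 0b100101010
Split: l1_idx=4, l2_idx=5, offset=2
L1[4] = 2
L2[2][5] = 38
paddr = 38 * 8 + 2 = 306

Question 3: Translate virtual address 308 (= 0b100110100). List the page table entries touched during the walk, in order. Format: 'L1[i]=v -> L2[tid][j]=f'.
Answer: L1[4]=2 -> L2[2][6]=50

Derivation:
vaddr = 308 = 0b100110100
Split: l1_idx=4, l2_idx=6, offset=4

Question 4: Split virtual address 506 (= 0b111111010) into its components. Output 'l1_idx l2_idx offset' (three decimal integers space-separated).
vaddr = 506 = 0b111111010
  top 3 bits -> l1_idx = 7
  next 3 bits -> l2_idx = 7
  bottom 3 bits -> offset = 2

Answer: 7 7 2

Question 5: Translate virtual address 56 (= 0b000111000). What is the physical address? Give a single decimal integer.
vaddr = 56 = 0b000111000
Split: l1_idx=0, l2_idx=7, offset=0
L1[0] = 0
L2[0][7] = 73
paddr = 73 * 8 + 0 = 584

Answer: 584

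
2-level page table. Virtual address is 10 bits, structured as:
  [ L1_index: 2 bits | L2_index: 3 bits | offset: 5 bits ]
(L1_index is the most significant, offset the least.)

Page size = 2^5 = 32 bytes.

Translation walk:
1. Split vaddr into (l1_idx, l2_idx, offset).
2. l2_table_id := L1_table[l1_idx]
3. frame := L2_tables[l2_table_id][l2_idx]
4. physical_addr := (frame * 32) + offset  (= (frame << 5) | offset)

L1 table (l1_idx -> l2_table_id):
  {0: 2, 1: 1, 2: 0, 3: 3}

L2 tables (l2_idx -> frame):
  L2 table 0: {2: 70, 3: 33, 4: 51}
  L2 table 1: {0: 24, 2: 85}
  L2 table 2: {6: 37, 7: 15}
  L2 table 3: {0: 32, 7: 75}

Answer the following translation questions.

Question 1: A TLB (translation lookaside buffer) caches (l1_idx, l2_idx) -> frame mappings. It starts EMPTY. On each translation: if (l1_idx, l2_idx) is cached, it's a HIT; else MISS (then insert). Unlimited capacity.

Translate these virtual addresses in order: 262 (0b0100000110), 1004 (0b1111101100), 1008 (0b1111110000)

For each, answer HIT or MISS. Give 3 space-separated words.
vaddr=262: (1,0) not in TLB -> MISS, insert
vaddr=1004: (3,7) not in TLB -> MISS, insert
vaddr=1008: (3,7) in TLB -> HIT

Answer: MISS MISS HIT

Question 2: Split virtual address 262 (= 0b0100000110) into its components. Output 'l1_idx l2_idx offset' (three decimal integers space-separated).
Answer: 1 0 6

Derivation:
vaddr = 262 = 0b0100000110
  top 2 bits -> l1_idx = 1
  next 3 bits -> l2_idx = 0
  bottom 5 bits -> offset = 6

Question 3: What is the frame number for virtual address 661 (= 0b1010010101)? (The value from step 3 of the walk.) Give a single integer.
Answer: 51

Derivation:
vaddr = 661: l1_idx=2, l2_idx=4
L1[2] = 0; L2[0][4] = 51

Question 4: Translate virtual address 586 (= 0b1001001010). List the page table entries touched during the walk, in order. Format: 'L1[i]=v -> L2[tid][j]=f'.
Answer: L1[2]=0 -> L2[0][2]=70

Derivation:
vaddr = 586 = 0b1001001010
Split: l1_idx=2, l2_idx=2, offset=10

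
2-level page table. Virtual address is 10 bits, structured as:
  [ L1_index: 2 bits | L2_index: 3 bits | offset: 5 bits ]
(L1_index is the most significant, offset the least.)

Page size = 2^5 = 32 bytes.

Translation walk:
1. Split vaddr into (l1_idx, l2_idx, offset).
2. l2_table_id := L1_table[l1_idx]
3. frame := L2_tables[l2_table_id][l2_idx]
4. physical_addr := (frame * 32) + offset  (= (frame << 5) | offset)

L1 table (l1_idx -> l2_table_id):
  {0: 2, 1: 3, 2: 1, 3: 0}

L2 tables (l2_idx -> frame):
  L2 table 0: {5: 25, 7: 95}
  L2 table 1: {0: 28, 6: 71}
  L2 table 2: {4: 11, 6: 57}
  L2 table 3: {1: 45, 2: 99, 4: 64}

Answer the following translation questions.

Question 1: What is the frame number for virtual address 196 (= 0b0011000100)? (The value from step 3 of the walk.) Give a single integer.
Answer: 57

Derivation:
vaddr = 196: l1_idx=0, l2_idx=6
L1[0] = 2; L2[2][6] = 57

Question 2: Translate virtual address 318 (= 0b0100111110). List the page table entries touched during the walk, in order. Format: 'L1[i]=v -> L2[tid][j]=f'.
vaddr = 318 = 0b0100111110
Split: l1_idx=1, l2_idx=1, offset=30

Answer: L1[1]=3 -> L2[3][1]=45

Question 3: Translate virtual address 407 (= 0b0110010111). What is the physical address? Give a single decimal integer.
vaddr = 407 = 0b0110010111
Split: l1_idx=1, l2_idx=4, offset=23
L1[1] = 3
L2[3][4] = 64
paddr = 64 * 32 + 23 = 2071

Answer: 2071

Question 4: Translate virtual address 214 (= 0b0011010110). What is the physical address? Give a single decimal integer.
Answer: 1846

Derivation:
vaddr = 214 = 0b0011010110
Split: l1_idx=0, l2_idx=6, offset=22
L1[0] = 2
L2[2][6] = 57
paddr = 57 * 32 + 22 = 1846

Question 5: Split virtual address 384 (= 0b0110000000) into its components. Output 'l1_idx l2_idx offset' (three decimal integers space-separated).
Answer: 1 4 0

Derivation:
vaddr = 384 = 0b0110000000
  top 2 bits -> l1_idx = 1
  next 3 bits -> l2_idx = 4
  bottom 5 bits -> offset = 0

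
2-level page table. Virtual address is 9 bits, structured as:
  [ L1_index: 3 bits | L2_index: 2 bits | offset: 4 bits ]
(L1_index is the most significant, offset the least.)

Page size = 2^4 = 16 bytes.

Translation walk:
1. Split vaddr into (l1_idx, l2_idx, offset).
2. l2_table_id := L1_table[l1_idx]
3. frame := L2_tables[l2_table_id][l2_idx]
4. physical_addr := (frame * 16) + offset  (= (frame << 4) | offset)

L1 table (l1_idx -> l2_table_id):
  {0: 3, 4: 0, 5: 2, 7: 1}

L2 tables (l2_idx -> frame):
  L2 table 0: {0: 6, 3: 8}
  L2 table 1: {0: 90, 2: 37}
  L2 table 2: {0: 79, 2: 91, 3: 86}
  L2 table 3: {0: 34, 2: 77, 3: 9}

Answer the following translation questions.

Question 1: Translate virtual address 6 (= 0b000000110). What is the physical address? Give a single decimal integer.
vaddr = 6 = 0b000000110
Split: l1_idx=0, l2_idx=0, offset=6
L1[0] = 3
L2[3][0] = 34
paddr = 34 * 16 + 6 = 550

Answer: 550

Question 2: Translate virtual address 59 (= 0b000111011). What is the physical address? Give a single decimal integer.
Answer: 155

Derivation:
vaddr = 59 = 0b000111011
Split: l1_idx=0, l2_idx=3, offset=11
L1[0] = 3
L2[3][3] = 9
paddr = 9 * 16 + 11 = 155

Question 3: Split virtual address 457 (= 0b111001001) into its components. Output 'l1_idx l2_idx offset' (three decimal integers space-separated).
vaddr = 457 = 0b111001001
  top 3 bits -> l1_idx = 7
  next 2 bits -> l2_idx = 0
  bottom 4 bits -> offset = 9

Answer: 7 0 9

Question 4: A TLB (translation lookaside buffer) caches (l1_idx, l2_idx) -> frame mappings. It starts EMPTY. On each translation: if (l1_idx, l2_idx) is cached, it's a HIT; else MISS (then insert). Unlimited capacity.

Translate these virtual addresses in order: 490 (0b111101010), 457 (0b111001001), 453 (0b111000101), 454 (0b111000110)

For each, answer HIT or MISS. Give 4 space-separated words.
Answer: MISS MISS HIT HIT

Derivation:
vaddr=490: (7,2) not in TLB -> MISS, insert
vaddr=457: (7,0) not in TLB -> MISS, insert
vaddr=453: (7,0) in TLB -> HIT
vaddr=454: (7,0) in TLB -> HIT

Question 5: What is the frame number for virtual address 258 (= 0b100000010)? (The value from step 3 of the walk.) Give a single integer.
vaddr = 258: l1_idx=4, l2_idx=0
L1[4] = 0; L2[0][0] = 6

Answer: 6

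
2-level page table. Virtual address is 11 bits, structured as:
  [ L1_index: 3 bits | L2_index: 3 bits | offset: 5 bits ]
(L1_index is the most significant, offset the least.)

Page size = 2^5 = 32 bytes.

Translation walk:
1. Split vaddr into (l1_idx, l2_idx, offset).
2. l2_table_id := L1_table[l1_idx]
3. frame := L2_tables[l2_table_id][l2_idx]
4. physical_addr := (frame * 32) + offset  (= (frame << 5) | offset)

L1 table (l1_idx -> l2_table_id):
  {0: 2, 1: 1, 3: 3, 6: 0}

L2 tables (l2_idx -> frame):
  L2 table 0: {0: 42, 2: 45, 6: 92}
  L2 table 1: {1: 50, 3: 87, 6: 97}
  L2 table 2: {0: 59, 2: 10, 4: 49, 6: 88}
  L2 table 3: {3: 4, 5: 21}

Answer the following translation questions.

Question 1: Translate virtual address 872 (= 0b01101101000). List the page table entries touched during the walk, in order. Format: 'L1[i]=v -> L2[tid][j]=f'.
Answer: L1[3]=3 -> L2[3][3]=4

Derivation:
vaddr = 872 = 0b01101101000
Split: l1_idx=3, l2_idx=3, offset=8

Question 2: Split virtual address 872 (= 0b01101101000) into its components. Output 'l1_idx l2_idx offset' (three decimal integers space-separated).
vaddr = 872 = 0b01101101000
  top 3 bits -> l1_idx = 3
  next 3 bits -> l2_idx = 3
  bottom 5 bits -> offset = 8

Answer: 3 3 8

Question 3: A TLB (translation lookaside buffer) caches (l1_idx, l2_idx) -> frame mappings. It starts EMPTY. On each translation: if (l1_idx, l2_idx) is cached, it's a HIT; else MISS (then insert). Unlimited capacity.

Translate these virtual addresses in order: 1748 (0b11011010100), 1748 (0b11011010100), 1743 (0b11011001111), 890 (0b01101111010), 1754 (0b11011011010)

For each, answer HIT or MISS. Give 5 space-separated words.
Answer: MISS HIT HIT MISS HIT

Derivation:
vaddr=1748: (6,6) not in TLB -> MISS, insert
vaddr=1748: (6,6) in TLB -> HIT
vaddr=1743: (6,6) in TLB -> HIT
vaddr=890: (3,3) not in TLB -> MISS, insert
vaddr=1754: (6,6) in TLB -> HIT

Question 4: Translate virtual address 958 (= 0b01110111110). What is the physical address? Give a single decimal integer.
vaddr = 958 = 0b01110111110
Split: l1_idx=3, l2_idx=5, offset=30
L1[3] = 3
L2[3][5] = 21
paddr = 21 * 32 + 30 = 702

Answer: 702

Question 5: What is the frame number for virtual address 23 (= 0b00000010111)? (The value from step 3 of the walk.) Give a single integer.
Answer: 59

Derivation:
vaddr = 23: l1_idx=0, l2_idx=0
L1[0] = 2; L2[2][0] = 59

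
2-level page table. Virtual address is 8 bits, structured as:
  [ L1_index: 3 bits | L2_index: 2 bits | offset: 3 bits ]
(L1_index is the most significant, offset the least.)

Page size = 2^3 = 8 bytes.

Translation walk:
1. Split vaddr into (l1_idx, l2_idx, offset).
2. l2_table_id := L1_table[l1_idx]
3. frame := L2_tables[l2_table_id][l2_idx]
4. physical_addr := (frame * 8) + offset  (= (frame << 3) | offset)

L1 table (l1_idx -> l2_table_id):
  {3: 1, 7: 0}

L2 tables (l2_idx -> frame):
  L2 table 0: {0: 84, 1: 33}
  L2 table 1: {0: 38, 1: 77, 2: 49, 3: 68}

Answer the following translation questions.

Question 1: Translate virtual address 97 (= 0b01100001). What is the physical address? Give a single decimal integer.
vaddr = 97 = 0b01100001
Split: l1_idx=3, l2_idx=0, offset=1
L1[3] = 1
L2[1][0] = 38
paddr = 38 * 8 + 1 = 305

Answer: 305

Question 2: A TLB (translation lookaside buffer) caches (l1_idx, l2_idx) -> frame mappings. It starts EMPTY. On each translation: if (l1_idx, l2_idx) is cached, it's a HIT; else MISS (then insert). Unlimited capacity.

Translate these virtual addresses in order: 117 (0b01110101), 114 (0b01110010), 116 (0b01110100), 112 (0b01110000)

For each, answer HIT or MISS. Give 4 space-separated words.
vaddr=117: (3,2) not in TLB -> MISS, insert
vaddr=114: (3,2) in TLB -> HIT
vaddr=116: (3,2) in TLB -> HIT
vaddr=112: (3,2) in TLB -> HIT

Answer: MISS HIT HIT HIT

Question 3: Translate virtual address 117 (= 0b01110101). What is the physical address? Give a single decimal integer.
Answer: 397

Derivation:
vaddr = 117 = 0b01110101
Split: l1_idx=3, l2_idx=2, offset=5
L1[3] = 1
L2[1][2] = 49
paddr = 49 * 8 + 5 = 397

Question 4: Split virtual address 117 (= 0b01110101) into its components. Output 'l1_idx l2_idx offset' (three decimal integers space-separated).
vaddr = 117 = 0b01110101
  top 3 bits -> l1_idx = 3
  next 2 bits -> l2_idx = 2
  bottom 3 bits -> offset = 5

Answer: 3 2 5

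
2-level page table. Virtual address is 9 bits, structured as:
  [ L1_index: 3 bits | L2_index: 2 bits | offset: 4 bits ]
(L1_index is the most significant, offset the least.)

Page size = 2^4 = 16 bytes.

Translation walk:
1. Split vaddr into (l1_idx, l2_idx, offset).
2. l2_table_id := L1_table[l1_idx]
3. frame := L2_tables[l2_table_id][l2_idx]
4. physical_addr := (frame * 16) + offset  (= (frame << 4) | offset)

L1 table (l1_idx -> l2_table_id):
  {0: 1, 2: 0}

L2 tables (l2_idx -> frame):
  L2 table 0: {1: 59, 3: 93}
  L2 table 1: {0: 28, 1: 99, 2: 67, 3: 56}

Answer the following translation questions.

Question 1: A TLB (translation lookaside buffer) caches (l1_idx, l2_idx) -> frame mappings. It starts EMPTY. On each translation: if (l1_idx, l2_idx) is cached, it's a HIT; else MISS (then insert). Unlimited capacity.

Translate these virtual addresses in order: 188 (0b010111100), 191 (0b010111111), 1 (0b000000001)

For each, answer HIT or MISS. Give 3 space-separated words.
vaddr=188: (2,3) not in TLB -> MISS, insert
vaddr=191: (2,3) in TLB -> HIT
vaddr=1: (0,0) not in TLB -> MISS, insert

Answer: MISS HIT MISS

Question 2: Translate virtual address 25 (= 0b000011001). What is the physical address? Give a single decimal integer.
vaddr = 25 = 0b000011001
Split: l1_idx=0, l2_idx=1, offset=9
L1[0] = 1
L2[1][1] = 99
paddr = 99 * 16 + 9 = 1593

Answer: 1593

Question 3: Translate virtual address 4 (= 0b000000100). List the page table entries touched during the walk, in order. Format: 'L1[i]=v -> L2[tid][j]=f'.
Answer: L1[0]=1 -> L2[1][0]=28

Derivation:
vaddr = 4 = 0b000000100
Split: l1_idx=0, l2_idx=0, offset=4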